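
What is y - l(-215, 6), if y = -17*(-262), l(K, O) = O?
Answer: 4448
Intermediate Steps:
y = 4454
y - l(-215, 6) = 4454 - 1*6 = 4454 - 6 = 4448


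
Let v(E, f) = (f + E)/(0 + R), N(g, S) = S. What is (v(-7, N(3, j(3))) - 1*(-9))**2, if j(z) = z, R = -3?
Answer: 961/9 ≈ 106.78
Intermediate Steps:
v(E, f) = -E/3 - f/3 (v(E, f) = (f + E)/(0 - 3) = (E + f)/(-3) = (E + f)*(-1/3) = -E/3 - f/3)
(v(-7, N(3, j(3))) - 1*(-9))**2 = ((-1/3*(-7) - 1/3*3) - 1*(-9))**2 = ((7/3 - 1) + 9)**2 = (4/3 + 9)**2 = (31/3)**2 = 961/9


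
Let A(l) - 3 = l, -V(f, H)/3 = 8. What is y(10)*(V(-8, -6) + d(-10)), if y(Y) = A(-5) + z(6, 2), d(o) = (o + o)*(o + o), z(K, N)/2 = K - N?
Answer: 2256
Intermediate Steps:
V(f, H) = -24 (V(f, H) = -3*8 = -24)
z(K, N) = -2*N + 2*K (z(K, N) = 2*(K - N) = -2*N + 2*K)
A(l) = 3 + l
d(o) = 4*o**2 (d(o) = (2*o)*(2*o) = 4*o**2)
y(Y) = 6 (y(Y) = (3 - 5) + (-2*2 + 2*6) = -2 + (-4 + 12) = -2 + 8 = 6)
y(10)*(V(-8, -6) + d(-10)) = 6*(-24 + 4*(-10)**2) = 6*(-24 + 4*100) = 6*(-24 + 400) = 6*376 = 2256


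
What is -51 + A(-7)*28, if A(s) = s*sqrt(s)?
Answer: -51 - 196*I*sqrt(7) ≈ -51.0 - 518.57*I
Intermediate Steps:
A(s) = s**(3/2)
-51 + A(-7)*28 = -51 + (-7)**(3/2)*28 = -51 - 7*I*sqrt(7)*28 = -51 - 196*I*sqrt(7)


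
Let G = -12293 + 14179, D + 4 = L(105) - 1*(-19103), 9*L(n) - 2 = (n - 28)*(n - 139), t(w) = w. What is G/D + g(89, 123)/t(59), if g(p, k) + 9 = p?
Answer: 4847822/3329075 ≈ 1.4562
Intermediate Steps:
g(p, k) = -9 + p
L(n) = 2/9 + (-139 + n)*(-28 + n)/9 (L(n) = 2/9 + ((n - 28)*(n - 139))/9 = 2/9 + ((-28 + n)*(-139 + n))/9 = 2/9 + ((-139 + n)*(-28 + n))/9 = 2/9 + (-139 + n)*(-28 + n)/9)
D = 56425/3 (D = -4 + ((1298/3 - 167/9*105 + (⅑)*105²) - 1*(-19103)) = -4 + ((1298/3 - 5845/3 + (⅑)*11025) + 19103) = -4 + ((1298/3 - 5845/3 + 1225) + 19103) = -4 + (-872/3 + 19103) = -4 + 56437/3 = 56425/3 ≈ 18808.)
G = 1886
G/D + g(89, 123)/t(59) = 1886/(56425/3) + (-9 + 89)/59 = 1886*(3/56425) + 80*(1/59) = 5658/56425 + 80/59 = 4847822/3329075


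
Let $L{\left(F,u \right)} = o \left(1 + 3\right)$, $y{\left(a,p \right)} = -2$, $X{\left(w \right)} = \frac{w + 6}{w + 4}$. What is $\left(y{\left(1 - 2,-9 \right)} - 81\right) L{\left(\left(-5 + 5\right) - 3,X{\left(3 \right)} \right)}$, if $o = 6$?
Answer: $-1992$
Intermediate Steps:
$X{\left(w \right)} = \frac{6 + w}{4 + w}$
$L{\left(F,u \right)} = 24$ ($L{\left(F,u \right)} = 6 \left(1 + 3\right) = 6 \cdot 4 = 24$)
$\left(y{\left(1 - 2,-9 \right)} - 81\right) L{\left(\left(-5 + 5\right) - 3,X{\left(3 \right)} \right)} = \left(-2 - 81\right) 24 = \left(-83\right) 24 = -1992$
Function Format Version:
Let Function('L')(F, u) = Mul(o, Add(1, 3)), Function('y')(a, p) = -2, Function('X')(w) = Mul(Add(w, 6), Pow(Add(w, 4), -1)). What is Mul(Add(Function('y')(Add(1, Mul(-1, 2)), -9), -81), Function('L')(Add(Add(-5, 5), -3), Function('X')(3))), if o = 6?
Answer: -1992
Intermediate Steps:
Function('X')(w) = Mul(Pow(Add(4, w), -1), Add(6, w)) (Function('X')(w) = Mul(Add(6, w), Pow(Add(4, w), -1)) = Mul(Pow(Add(4, w), -1), Add(6, w)))
Function('L')(F, u) = 24 (Function('L')(F, u) = Mul(6, Add(1, 3)) = Mul(6, 4) = 24)
Mul(Add(Function('y')(Add(1, Mul(-1, 2)), -9), -81), Function('L')(Add(Add(-5, 5), -3), Function('X')(3))) = Mul(Add(-2, -81), 24) = Mul(-83, 24) = -1992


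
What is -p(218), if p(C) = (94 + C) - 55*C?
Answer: 11678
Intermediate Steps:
p(C) = 94 - 54*C
-p(218) = -(94 - 54*218) = -(94 - 11772) = -1*(-11678) = 11678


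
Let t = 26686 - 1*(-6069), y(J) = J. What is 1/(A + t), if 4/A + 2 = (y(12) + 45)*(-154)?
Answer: 2195/71897224 ≈ 3.0530e-5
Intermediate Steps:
t = 32755 (t = 26686 + 6069 = 32755)
A = -1/2195 (A = 4/(-2 + (12 + 45)*(-154)) = 4/(-2 + 57*(-154)) = 4/(-2 - 8778) = 4/(-8780) = 4*(-1/8780) = -1/2195 ≈ -0.00045558)
1/(A + t) = 1/(-1/2195 + 32755) = 1/(71897224/2195) = 2195/71897224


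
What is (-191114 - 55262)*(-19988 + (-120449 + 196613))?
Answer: -13840418176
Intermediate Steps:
(-191114 - 55262)*(-19988 + (-120449 + 196613)) = -246376*(-19988 + 76164) = -246376*56176 = -13840418176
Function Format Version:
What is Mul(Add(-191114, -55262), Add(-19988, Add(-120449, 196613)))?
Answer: -13840418176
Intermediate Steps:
Mul(Add(-191114, -55262), Add(-19988, Add(-120449, 196613))) = Mul(-246376, Add(-19988, 76164)) = Mul(-246376, 56176) = -13840418176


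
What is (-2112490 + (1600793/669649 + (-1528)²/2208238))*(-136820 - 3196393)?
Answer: 5206191370564161755692395/739372184231 ≈ 7.0414e+12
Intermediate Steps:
(-2112490 + (1600793/669649 + (-1528)²/2208238))*(-136820 - 3196393) = (-2112490 + (1600793*(1/669649) + 2334784*(1/2208238)))*(-3333213) = (-2112490 + (1600793/669649 + 1167392/1104119))*(-3333213) = (-2112490 + 2549208851775/739372184231)*(-3333213) = -1561913796257293415/739372184231*(-3333213) = 5206191370564161755692395/739372184231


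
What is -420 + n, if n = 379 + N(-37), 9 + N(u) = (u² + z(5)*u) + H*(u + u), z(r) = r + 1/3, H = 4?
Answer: 2477/3 ≈ 825.67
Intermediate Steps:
z(r) = ⅓ + r (z(r) = r + 1*(⅓) = r + ⅓ = ⅓ + r)
N(u) = -9 + u² + 40*u/3 (N(u) = -9 + ((u² + (⅓ + 5)*u) + 4*(u + u)) = -9 + ((u² + 16*u/3) + 4*(2*u)) = -9 + ((u² + 16*u/3) + 8*u) = -9 + (u² + 40*u/3) = -9 + u² + 40*u/3)
n = 3737/3 (n = 379 + (-9 + (-37)² + (40/3)*(-37)) = 379 + (-9 + 1369 - 1480/3) = 379 + 2600/3 = 3737/3 ≈ 1245.7)
-420 + n = -420 + 3737/3 = 2477/3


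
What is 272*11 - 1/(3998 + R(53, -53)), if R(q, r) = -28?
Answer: 11878239/3970 ≈ 2992.0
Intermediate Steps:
272*11 - 1/(3998 + R(53, -53)) = 272*11 - 1/(3998 - 28) = 2992 - 1/3970 = 11878239/3970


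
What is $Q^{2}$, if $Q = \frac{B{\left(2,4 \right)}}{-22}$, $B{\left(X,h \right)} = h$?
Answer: $\frac{4}{121} \approx 0.033058$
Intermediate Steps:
$Q = - \frac{2}{11}$ ($Q = \frac{4}{-22} = 4 \left(- \frac{1}{22}\right) = - \frac{2}{11} \approx -0.18182$)
$Q^{2} = \left(- \frac{2}{11}\right)^{2} = \frac{4}{121}$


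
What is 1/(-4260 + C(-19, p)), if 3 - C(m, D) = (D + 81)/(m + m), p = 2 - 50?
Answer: -38/161733 ≈ -0.00023496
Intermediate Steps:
p = -48
C(m, D) = 3 - (81 + D)/(2*m) (C(m, D) = 3 - (D + 81)/(m + m) = 3 - (81 + D)/(2*m))
1/(-4260 + C(-19, p)) = 1/(-4260 + (½)*(-81 - 1*(-48) + 6*(-19))/(-19)) = 1/(-4260 + (½)*(-1/19)*(-81 + 48 - 114)) = 1/(-4260 + (½)*(-1/19)*(-147)) = 1/(-4260 + 147/38) = 1/(-161733/38) = -38/161733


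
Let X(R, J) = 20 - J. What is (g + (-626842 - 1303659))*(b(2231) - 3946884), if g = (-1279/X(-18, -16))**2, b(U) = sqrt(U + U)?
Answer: 822364019403685/108 - 2500293455*sqrt(4462)/1296 ≈ 7.6144e+12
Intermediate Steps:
b(U) = sqrt(2)*sqrt(U) (b(U) = sqrt(2*U) = sqrt(2)*sqrt(U))
g = 1635841/1296 (g = (-1279/(20 - 1*(-16)))**2 = (-1279/(20 + 16))**2 = (-1279/36)**2 = 1635841/1296 ≈ 1262.2)
(g + (-626842 - 1303659))*(b(2231) - 3946884) = (1635841/1296 + (-626842 - 1303659))*(sqrt(2)*sqrt(2231) - 3946884) = (1635841/1296 - 1930501)*(sqrt(4462) - 3946884) = -2500293455*(-3946884 + sqrt(4462))/1296 = 822364019403685/108 - 2500293455*sqrt(4462)/1296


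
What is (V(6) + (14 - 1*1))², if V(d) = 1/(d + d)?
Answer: 24649/144 ≈ 171.17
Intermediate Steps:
V(d) = 1/(2*d)
(V(6) + (14 - 1*1))² = ((½)/6 + (14 - 1*1))² = ((½)*(⅙) + (14 - 1))² = (1/12 + 13)² = (157/12)² = 24649/144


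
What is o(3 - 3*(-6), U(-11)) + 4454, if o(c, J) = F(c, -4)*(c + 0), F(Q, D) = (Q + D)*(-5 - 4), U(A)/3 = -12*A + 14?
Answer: 1241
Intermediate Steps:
U(A) = 42 - 36*A (U(A) = 3*(-12*A + 14) = 3*(14 - 12*A) = 42 - 36*A)
F(Q, D) = -9*D - 9*Q (F(Q, D) = (D + Q)*(-9) = -9*D - 9*Q)
o(c, J) = c*(36 - 9*c) (o(c, J) = (-9*(-4) - 9*c)*(c + 0) = (36 - 9*c)*c = c*(36 - 9*c))
o(3 - 3*(-6), U(-11)) + 4454 = 9*(3 - 3*(-6))*(4 - (3 - 3*(-6))) + 4454 = 9*(3 + 18)*(4 - (3 + 18)) + 4454 = 9*21*(4 - 1*21) + 4454 = 9*21*(4 - 21) + 4454 = 9*21*(-17) + 4454 = -3213 + 4454 = 1241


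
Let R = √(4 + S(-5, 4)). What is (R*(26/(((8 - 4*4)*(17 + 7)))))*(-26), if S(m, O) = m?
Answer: 169*I/48 ≈ 3.5208*I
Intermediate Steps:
R = I (R = √(4 - 5) = √(-1) = I ≈ 1.0*I)
(R*(26/(((8 - 4*4)*(17 + 7)))))*(-26) = (I*(26/(((8 - 4*4)*(17 + 7)))))*(-26) = (I*(26/(((8 - 16)*24))))*(-26) = (I*(26/((-8*24))))*(-26) = (I*(26/(-192)))*(-26) = (I*(26*(-1/192)))*(-26) = (I*(-13/96))*(-26) = -13*I/96*(-26) = 169*I/48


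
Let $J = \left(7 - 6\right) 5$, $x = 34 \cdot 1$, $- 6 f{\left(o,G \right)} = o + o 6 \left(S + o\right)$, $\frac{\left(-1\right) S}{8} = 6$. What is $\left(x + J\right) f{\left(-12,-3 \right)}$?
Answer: $-28002$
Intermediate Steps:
$S = -48$ ($S = \left(-8\right) 6 = -48$)
$f{\left(o,G \right)} = - \frac{o}{6} - \frac{o \left(-288 + 6 o\right)}{6}$ ($f{\left(o,G \right)} = - \frac{o + o 6 \left(-48 + o\right)}{6} = - \frac{o + o \left(-288 + 6 o\right)}{6} = - \frac{o}{6} - \frac{o \left(-288 + 6 o\right)}{6}$)
$x = 34$
$J = 5$ ($J = 1 \cdot 5 = 5$)
$\left(x + J\right) f{\left(-12,-3 \right)} = \left(34 + 5\right) \frac{1}{6} \left(-12\right) \left(287 - -72\right) = 39 \cdot \frac{1}{6} \left(-12\right) \left(287 + 72\right) = 39 \cdot \frac{1}{6} \left(-12\right) 359 = 39 \left(-718\right) = -28002$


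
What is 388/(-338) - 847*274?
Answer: -39221376/169 ≈ -2.3208e+5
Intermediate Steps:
388/(-338) - 847*274 = 388*(-1/338) - 232078 = -194/169 - 232078 = -39221376/169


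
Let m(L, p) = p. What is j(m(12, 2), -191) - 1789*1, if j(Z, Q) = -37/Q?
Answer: -341662/191 ≈ -1788.8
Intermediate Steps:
j(m(12, 2), -191) - 1789*1 = -37/(-191) - 1789*1 = -37*(-1/191) - 1789 = 37/191 - 1789 = -341662/191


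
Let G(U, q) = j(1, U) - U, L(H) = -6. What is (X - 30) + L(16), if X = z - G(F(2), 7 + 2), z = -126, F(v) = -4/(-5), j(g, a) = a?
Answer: -162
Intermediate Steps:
F(v) = 4/5 (F(v) = -4*(-1/5) = 4/5)
G(U, q) = 0 (G(U, q) = U - U = 0)
X = -126 (X = -126 - 1*0 = -126 + 0 = -126)
(X - 30) + L(16) = (-126 - 30) - 6 = -156 - 6 = -162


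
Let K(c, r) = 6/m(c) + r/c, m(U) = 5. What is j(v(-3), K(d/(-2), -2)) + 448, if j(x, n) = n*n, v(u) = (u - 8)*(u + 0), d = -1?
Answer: 11396/25 ≈ 455.84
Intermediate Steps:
v(u) = u*(-8 + u) (v(u) = (-8 + u)*u = u*(-8 + u))
K(c, r) = 6/5 + r/c
j(x, n) = n**2
j(v(-3), K(d/(-2), -2)) + 448 = (6/5 - 2/((-1/(-2))))**2 + 448 = (6/5 - 2/((-1*(-1/2))))**2 + 448 = (6/5 - 2/1/2)**2 + 448 = (6/5 - 2*2)**2 + 448 = (6/5 - 4)**2 + 448 = (-14/5)**2 + 448 = 196/25 + 448 = 11396/25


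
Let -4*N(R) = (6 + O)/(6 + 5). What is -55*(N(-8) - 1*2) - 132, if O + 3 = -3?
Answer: -22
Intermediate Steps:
O = -6 (O = -3 - 3 = -6)
N(R) = 0 (N(R) = -(6 - 6)/(4*(6 + 5)) = -0/11 = -¼*0 = 0)
-55*(N(-8) - 1*2) - 132 = -55*(0 - 1*2) - 132 = -55*(0 - 2) - 132 = -55*(-2) - 132 = 110 - 132 = -22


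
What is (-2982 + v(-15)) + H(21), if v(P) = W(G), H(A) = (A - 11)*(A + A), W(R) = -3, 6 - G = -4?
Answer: -2565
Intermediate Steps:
G = 10 (G = 6 - 1*(-4) = 6 + 4 = 10)
H(A) = 2*A*(-11 + A) (H(A) = (-11 + A)*(2*A) = 2*A*(-11 + A))
v(P) = -3
(-2982 + v(-15)) + H(21) = (-2982 - 3) + 2*21*(-11 + 21) = -2985 + 2*21*10 = -2985 + 420 = -2565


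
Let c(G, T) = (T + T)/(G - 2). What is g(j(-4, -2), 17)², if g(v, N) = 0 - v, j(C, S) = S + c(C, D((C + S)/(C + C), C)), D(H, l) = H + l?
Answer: 121/144 ≈ 0.84028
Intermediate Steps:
c(G, T) = 2*T/(-2 + G) (c(G, T) = (2*T)/(-2 + G) = 2*T/(-2 + G))
j(C, S) = S + 2*(C + (C + S)/(2*C))/(-2 + C) (j(C, S) = S + 2*((C + S)/(C + C) + C)/(-2 + C) = S + 2*((C + S)/((2*C)) + C)/(-2 + C) = S + 2*((C + S)*(1/(2*C)) + C)/(-2 + C) = S + 2*((C + S)/(2*C) + C)/(-2 + C) = S + 2*(C + (C + S)/(2*C))/(-2 + C))
g(v, N) = -v
g(j(-4, -2), 17)² = (-(-4 - 2 + 2*(-4)² - 4*(-2)*(-2 - 4))/((-4)*(-2 - 4)))² = (-(-1)*(-4 - 2 + 2*16 - 4*(-2)*(-6))/(4*(-6)))² = (-(-1)*(-1)*(-4 - 2 + 32 - 48)/(4*6))² = (-(-1)*(-1)*(-22)/(4*6))² = (-1*(-11/12))² = (11/12)² = 121/144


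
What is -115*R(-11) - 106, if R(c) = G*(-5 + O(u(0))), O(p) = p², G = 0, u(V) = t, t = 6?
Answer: -106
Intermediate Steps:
u(V) = 6
R(c) = 0 (R(c) = 0*(-5 + 6²) = 0*(-5 + 36) = 0*31 = 0)
-115*R(-11) - 106 = -115*0 - 106 = 0 - 106 = -106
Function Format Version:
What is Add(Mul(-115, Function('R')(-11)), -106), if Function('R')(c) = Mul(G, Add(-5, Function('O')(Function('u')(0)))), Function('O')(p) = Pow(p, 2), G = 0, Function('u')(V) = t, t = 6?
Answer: -106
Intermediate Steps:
Function('u')(V) = 6
Function('R')(c) = 0 (Function('R')(c) = Mul(0, Add(-5, Pow(6, 2))) = Mul(0, Add(-5, 36)) = Mul(0, 31) = 0)
Add(Mul(-115, Function('R')(-11)), -106) = Add(Mul(-115, 0), -106) = Add(0, -106) = -106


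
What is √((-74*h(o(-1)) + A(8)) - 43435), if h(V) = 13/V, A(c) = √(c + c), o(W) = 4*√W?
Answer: √(-173724 + 962*I)/2 ≈ 0.57701 + 208.4*I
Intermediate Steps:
A(c) = √2*√c (A(c) = √(2*c) = √2*√c)
√((-74*h(o(-1)) + A(8)) - 43435) = √((-962/(4*√(-1)) + √2*√8) - 43435) = √((-962/(4*I) + √2*(2*√2)) - 43435) = √((-962*(-I/4) + 4) - 43435) = √((-(-481)*I/2 + 4) - 43435) = √((481*I/2 + 4) - 43435) = √((4 + 481*I/2) - 43435) = √(-43431 + 481*I/2)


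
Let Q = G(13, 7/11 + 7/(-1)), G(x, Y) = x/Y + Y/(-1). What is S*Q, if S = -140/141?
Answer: -2218/517 ≈ -4.2901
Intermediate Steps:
S = -140/141 (S = -140*1/141 = -140/141 ≈ -0.99291)
G(x, Y) = -Y + x/Y (G(x, Y) = x/Y + Y*(-1) = x/Y - Y = -Y + x/Y)
Q = 3327/770 (Q = -(7/11 + 7/(-1)) + 13/(7/11 + 7/(-1)) = -(7*(1/11) + 7*(-1)) + 13/(7*(1/11) + 7*(-1)) = -(7/11 - 7) + 13/(7/11 - 7) = -1*(-70/11) + 13/(-70/11) = 70/11 + 13*(-11/70) = 70/11 - 143/70 = 3327/770 ≈ 4.3208)
S*Q = -140/141*3327/770 = -2218/517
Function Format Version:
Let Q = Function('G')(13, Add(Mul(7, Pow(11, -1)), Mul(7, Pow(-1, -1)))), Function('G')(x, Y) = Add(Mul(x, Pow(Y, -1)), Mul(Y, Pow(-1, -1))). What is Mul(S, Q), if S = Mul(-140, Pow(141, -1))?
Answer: Rational(-2218, 517) ≈ -4.2901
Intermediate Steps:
S = Rational(-140, 141) (S = Mul(-140, Rational(1, 141)) = Rational(-140, 141) ≈ -0.99291)
Function('G')(x, Y) = Add(Mul(-1, Y), Mul(x, Pow(Y, -1))) (Function('G')(x, Y) = Add(Mul(x, Pow(Y, -1)), Mul(Y, -1)) = Add(Mul(x, Pow(Y, -1)), Mul(-1, Y)) = Add(Mul(-1, Y), Mul(x, Pow(Y, -1))))
Q = Rational(3327, 770) (Q = Add(Mul(-1, Add(Mul(7, Pow(11, -1)), Mul(7, Pow(-1, -1)))), Mul(13, Pow(Add(Mul(7, Pow(11, -1)), Mul(7, Pow(-1, -1))), -1))) = Add(Mul(-1, Add(Mul(7, Rational(1, 11)), Mul(7, -1))), Mul(13, Pow(Add(Mul(7, Rational(1, 11)), Mul(7, -1)), -1))) = Add(Mul(-1, Add(Rational(7, 11), -7)), Mul(13, Pow(Add(Rational(7, 11), -7), -1))) = Add(Mul(-1, Rational(-70, 11)), Mul(13, Pow(Rational(-70, 11), -1))) = Add(Rational(70, 11), Mul(13, Rational(-11, 70))) = Add(Rational(70, 11), Rational(-143, 70)) = Rational(3327, 770) ≈ 4.3208)
Mul(S, Q) = Mul(Rational(-140, 141), Rational(3327, 770)) = Rational(-2218, 517)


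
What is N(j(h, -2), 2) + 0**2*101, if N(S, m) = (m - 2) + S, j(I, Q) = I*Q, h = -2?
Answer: 4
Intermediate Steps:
N(S, m) = -2 + S + m (N(S, m) = (-2 + m) + S = -2 + S + m)
N(j(h, -2), 2) + 0**2*101 = (-2 - 2*(-2) + 2) + 0**2*101 = (-2 + 4 + 2) + 0*101 = 4 + 0 = 4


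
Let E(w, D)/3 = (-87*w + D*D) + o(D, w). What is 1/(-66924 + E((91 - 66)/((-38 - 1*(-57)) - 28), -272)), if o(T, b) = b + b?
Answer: 3/467209 ≈ 6.4211e-6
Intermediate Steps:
o(T, b) = 2*b
E(w, D) = -255*w + 3*D**2 (E(w, D) = 3*((-87*w + D*D) + 2*w) = 3*((-87*w + D**2) + 2*w) = 3*((D**2 - 87*w) + 2*w) = 3*(D**2 - 85*w) = -255*w + 3*D**2)
1/(-66924 + E((91 - 66)/((-38 - 1*(-57)) - 28), -272)) = 1/(-66924 + (-255*(91 - 66)/((-38 - 1*(-57)) - 28) + 3*(-272)**2)) = 1/(-66924 + (-6375/((-38 + 57) - 28) + 3*73984)) = 1/(-66924 + (-6375/(19 - 28) + 221952)) = 1/(-66924 + (-6375/(-9) + 221952)) = 1/(-66924 + (-6375*(-1)/9 + 221952)) = 1/(-66924 + (-255*(-25/9) + 221952)) = 1/(-66924 + (2125/3 + 221952)) = 1/(-66924 + 667981/3) = 1/(467209/3) = 3/467209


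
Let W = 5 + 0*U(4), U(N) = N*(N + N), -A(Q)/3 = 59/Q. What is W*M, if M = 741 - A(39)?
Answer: 48460/13 ≈ 3727.7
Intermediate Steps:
A(Q) = -177/Q
U(N) = 2*N² (U(N) = N*(2*N) = 2*N²)
M = 9692/13 (M = 741 - (-177)/39 = 741 - 1*(-59/13) = 741 + 59/13 = 9692/13 ≈ 745.54)
W = 5 (W = 5 + 0*(2*4²) = 5 + 0*(2*16) = 5 + 0*32 = 5 + 0 = 5)
W*M = 5*(9692/13) = 48460/13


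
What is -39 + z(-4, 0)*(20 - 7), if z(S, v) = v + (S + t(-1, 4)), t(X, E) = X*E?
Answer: -143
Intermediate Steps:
t(X, E) = E*X
z(S, v) = -4 + S + v (z(S, v) = v + (S + 4*(-1)) = v + (S - 4) = v + (-4 + S) = -4 + S + v)
-39 + z(-4, 0)*(20 - 7) = -39 + (-4 - 4 + 0)*(20 - 7) = -39 - 8*13 = -39 - 104 = -143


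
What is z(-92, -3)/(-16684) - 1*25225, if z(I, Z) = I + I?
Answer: -105213429/4171 ≈ -25225.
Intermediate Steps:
z(I, Z) = 2*I
z(-92, -3)/(-16684) - 1*25225 = (2*(-92))/(-16684) - 1*25225 = -184*(-1/16684) - 25225 = 46/4171 - 25225 = -105213429/4171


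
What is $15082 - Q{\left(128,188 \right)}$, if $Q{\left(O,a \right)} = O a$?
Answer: $-8982$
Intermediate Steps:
$15082 - Q{\left(128,188 \right)} = 15082 - 128 \cdot 188 = 15082 - 24064 = -8982$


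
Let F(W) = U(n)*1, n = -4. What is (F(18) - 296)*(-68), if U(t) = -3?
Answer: 20332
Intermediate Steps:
F(W) = -3 (F(W) = -3*1 = -3)
(F(18) - 296)*(-68) = (-3 - 296)*(-68) = -299*(-68) = 20332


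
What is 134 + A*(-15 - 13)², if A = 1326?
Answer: 1039718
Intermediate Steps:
134 + A*(-15 - 13)² = 134 + 1326*(-15 - 13)² = 134 + 1326*(-28)² = 134 + 1326*784 = 134 + 1039584 = 1039718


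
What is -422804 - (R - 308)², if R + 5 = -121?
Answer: -611160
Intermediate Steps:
R = -126 (R = -5 - 121 = -126)
-422804 - (R - 308)² = -422804 - (-126 - 308)² = -422804 - 1*(-434)² = -422804 - 1*188356 = -422804 - 188356 = -611160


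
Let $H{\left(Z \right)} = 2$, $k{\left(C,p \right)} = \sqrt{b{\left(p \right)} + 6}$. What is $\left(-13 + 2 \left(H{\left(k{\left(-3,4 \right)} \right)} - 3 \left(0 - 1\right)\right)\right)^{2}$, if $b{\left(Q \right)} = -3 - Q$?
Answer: $9$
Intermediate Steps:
$k{\left(C,p \right)} = \sqrt{3 - p}$ ($k{\left(C,p \right)} = \sqrt{\left(-3 - p\right) + 6} = \sqrt{3 - p}$)
$\left(-13 + 2 \left(H{\left(k{\left(-3,4 \right)} \right)} - 3 \left(0 - 1\right)\right)\right)^{2} = \left(-13 + 2 \left(2 - 3 \left(0 - 1\right)\right)\right)^{2} = \left(-13 + 2 \left(2 - -3\right)\right)^{2} = \left(-13 + 2 \left(2 + 3\right)\right)^{2} = \left(-13 + 2 \cdot 5\right)^{2} = \left(-13 + 10\right)^{2} = \left(-3\right)^{2} = 9$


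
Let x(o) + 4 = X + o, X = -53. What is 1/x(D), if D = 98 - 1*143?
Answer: -1/102 ≈ -0.0098039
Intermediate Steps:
D = -45 (D = 98 - 143 = -45)
x(o) = -57 + o (x(o) = -4 + (-53 + o) = -57 + o)
1/x(D) = 1/(-57 - 45) = 1/(-102) = -1/102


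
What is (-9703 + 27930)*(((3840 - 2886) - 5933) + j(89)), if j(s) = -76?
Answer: -92137485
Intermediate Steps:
(-9703 + 27930)*(((3840 - 2886) - 5933) + j(89)) = (-9703 + 27930)*(((3840 - 2886) - 5933) - 76) = 18227*((954 - 5933) - 76) = 18227*(-4979 - 76) = 18227*(-5055) = -92137485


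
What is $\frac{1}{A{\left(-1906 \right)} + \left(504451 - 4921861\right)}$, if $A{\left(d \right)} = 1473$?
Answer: $- \frac{1}{4415937} \approx -2.2645 \cdot 10^{-7}$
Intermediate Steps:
$\frac{1}{A{\left(-1906 \right)} + \left(504451 - 4921861\right)} = \frac{1}{1473 + \left(504451 - 4921861\right)} = \frac{1}{1473 - 4417410} = \frac{1}{-4415937} = - \frac{1}{4415937}$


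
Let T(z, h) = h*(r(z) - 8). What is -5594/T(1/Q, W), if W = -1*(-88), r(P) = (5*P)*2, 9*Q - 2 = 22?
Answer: 2797/187 ≈ 14.957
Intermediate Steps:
Q = 8/3 (Q = 2/9 + (⅑)*22 = 2/9 + 22/9 = 8/3 ≈ 2.6667)
r(P) = 10*P
W = 88
T(z, h) = h*(-8 + 10*z) (T(z, h) = h*(10*z - 8) = h*(-8 + 10*z))
-5594/T(1/Q, W) = -5594*1/(176*(-4 + 5/(8/3))) = -5594*1/(176*(-4 + 5*(3/8))) = -5594*1/(176*(-4 + 15/8)) = -5594/(2*88*(-17/8)) = -5594/(-374) = -5594*(-1/374) = 2797/187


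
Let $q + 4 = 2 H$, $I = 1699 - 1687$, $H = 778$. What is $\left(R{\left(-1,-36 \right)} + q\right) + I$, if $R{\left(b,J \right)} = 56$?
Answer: $1620$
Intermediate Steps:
$I = 12$ ($I = 1699 - 1687 = 12$)
$q = 1552$ ($q = -4 + 2 \cdot 778 = -4 + 1556 = 1552$)
$\left(R{\left(-1,-36 \right)} + q\right) + I = \left(56 + 1552\right) + 12 = 1608 + 12 = 1620$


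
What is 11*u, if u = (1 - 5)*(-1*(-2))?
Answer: -88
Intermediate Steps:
u = -8 (u = -4*2 = -8)
11*u = 11*(-8) = -88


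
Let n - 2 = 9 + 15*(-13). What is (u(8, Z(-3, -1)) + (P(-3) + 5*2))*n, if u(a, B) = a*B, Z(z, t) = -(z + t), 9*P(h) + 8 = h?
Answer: -67528/9 ≈ -7503.1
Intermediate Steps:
P(h) = -8/9 + h/9
Z(z, t) = -t - z (Z(z, t) = -(t + z) = -t - z)
n = -184 (n = 2 + (9 + 15*(-13)) = 2 + (9 - 195) = 2 - 186 = -184)
u(a, B) = B*a
(u(8, Z(-3, -1)) + (P(-3) + 5*2))*n = ((-1*(-1) - 1*(-3))*8 + ((-8/9 + (⅑)*(-3)) + 5*2))*(-184) = ((1 + 3)*8 + ((-8/9 - ⅓) + 10))*(-184) = (4*8 + (-11/9 + 10))*(-184) = (32 + 79/9)*(-184) = (367/9)*(-184) = -67528/9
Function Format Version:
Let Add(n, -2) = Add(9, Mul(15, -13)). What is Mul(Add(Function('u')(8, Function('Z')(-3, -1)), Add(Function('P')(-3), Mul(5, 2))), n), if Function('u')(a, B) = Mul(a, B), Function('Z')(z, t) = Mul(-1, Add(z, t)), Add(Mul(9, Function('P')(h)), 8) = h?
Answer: Rational(-67528, 9) ≈ -7503.1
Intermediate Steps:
Function('P')(h) = Add(Rational(-8, 9), Mul(Rational(1, 9), h))
Function('Z')(z, t) = Add(Mul(-1, t), Mul(-1, z)) (Function('Z')(z, t) = Mul(-1, Add(t, z)) = Add(Mul(-1, t), Mul(-1, z)))
n = -184 (n = Add(2, Add(9, Mul(15, -13))) = Add(2, Add(9, -195)) = Add(2, -186) = -184)
Function('u')(a, B) = Mul(B, a)
Mul(Add(Function('u')(8, Function('Z')(-3, -1)), Add(Function('P')(-3), Mul(5, 2))), n) = Mul(Add(Mul(Add(Mul(-1, -1), Mul(-1, -3)), 8), Add(Add(Rational(-8, 9), Mul(Rational(1, 9), -3)), Mul(5, 2))), -184) = Mul(Add(Mul(Add(1, 3), 8), Add(Add(Rational(-8, 9), Rational(-1, 3)), 10)), -184) = Mul(Add(Mul(4, 8), Add(Rational(-11, 9), 10)), -184) = Mul(Add(32, Rational(79, 9)), -184) = Mul(Rational(367, 9), -184) = Rational(-67528, 9)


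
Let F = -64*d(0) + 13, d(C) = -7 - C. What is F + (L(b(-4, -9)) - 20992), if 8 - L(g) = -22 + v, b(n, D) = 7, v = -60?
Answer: -20441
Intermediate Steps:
L(g) = 90 (L(g) = 8 - (-22 - 60) = 8 - 1*(-82) = 8 + 82 = 90)
F = 461 (F = -64*(-7 - 1*0) + 13 = -64*(-7 + 0) + 13 = -64*(-7) + 13 = 448 + 13 = 461)
F + (L(b(-4, -9)) - 20992) = 461 + (90 - 20992) = 461 - 20902 = -20441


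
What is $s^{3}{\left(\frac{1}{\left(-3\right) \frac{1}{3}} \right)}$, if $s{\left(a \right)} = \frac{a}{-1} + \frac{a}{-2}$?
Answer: $\frac{27}{8} \approx 3.375$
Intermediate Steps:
$s{\left(a \right)} = - \frac{3 a}{2}$ ($s{\left(a \right)} = a \left(-1\right) + a \left(- \frac{1}{2}\right) = - a - \frac{a}{2} = - \frac{3 a}{2}$)
$s^{3}{\left(\frac{1}{\left(-3\right) \frac{1}{3}} \right)} = \left(- \frac{3}{2 \left(- \frac{3}{3}\right)}\right)^{3} = \left(- \frac{3}{2 \left(\left(-3\right) \frac{1}{3}\right)}\right)^{3} = \left(- \frac{3}{2 \left(-1\right)}\right)^{3} = \left(\left(- \frac{3}{2}\right) \left(-1\right)\right)^{3} = \left(\frac{3}{2}\right)^{3} = \frac{27}{8}$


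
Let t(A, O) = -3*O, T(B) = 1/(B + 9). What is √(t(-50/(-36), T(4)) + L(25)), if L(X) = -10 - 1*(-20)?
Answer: √1651/13 ≈ 3.1256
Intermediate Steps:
L(X) = 10 (L(X) = -10 + 20 = 10)
T(B) = 1/(9 + B)
√(t(-50/(-36), T(4)) + L(25)) = √(-3/(9 + 4) + 10) = √(-3/13 + 10) = √(127/13) = √1651/13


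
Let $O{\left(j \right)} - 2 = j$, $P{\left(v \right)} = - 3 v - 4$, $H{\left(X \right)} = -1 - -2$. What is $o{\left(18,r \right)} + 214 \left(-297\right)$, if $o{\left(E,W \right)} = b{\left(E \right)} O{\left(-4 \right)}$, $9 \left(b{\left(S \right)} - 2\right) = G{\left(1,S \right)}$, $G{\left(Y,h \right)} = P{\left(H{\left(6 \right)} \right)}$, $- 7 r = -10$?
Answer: $- \frac{572044}{9} \approx -63560.0$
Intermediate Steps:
$r = \frac{10}{7}$ ($r = \left(- \frac{1}{7}\right) \left(-10\right) = \frac{10}{7} \approx 1.4286$)
$H{\left(X \right)} = 1$ ($H{\left(X \right)} = -1 + 2 = 1$)
$P{\left(v \right)} = -4 - 3 v$
$G{\left(Y,h \right)} = -7$ ($G{\left(Y,h \right)} = -4 - 3 = -7$)
$b{\left(S \right)} = \frac{11}{9}$ ($b{\left(S \right)} = 2 + \frac{1}{9} \left(-7\right) = 2 - \frac{7}{9} = \frac{11}{9}$)
$O{\left(j \right)} = 2 + j$
$o{\left(E,W \right)} = - \frac{22}{9}$ ($o{\left(E,W \right)} = \frac{11 \left(2 - 4\right)}{9} = \frac{11}{9} \left(-2\right) = - \frac{22}{9}$)
$o{\left(18,r \right)} + 214 \left(-297\right) = - \frac{22}{9} + 214 \left(-297\right) = - \frac{22}{9} - 63558 = - \frac{572044}{9}$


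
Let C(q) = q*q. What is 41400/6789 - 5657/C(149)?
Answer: 293572009/50240863 ≈ 5.8433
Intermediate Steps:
C(q) = q²
41400/6789 - 5657/C(149) = 41400/6789 - 5657/(149²) = 41400*(1/6789) - 5657/22201 = 13800/2263 - 5657*1/22201 = 13800/2263 - 5657/22201 = 293572009/50240863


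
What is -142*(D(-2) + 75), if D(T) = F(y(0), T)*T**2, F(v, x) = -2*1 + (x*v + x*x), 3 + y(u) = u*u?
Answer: -15194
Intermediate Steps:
y(u) = -3 + u**2 (y(u) = -3 + u*u = -3 + u**2)
F(v, x) = -2 + x**2 + v*x (F(v, x) = -2 + (v*x + x**2) = -2 + (x**2 + v*x) = -2 + x**2 + v*x)
D(T) = T**2*(-2 + T**2 - 3*T) (D(T) = (-2 + T**2 + (-3 + 0**2)*T)*T**2 = (-2 + T**2 + (-3 + 0)*T)*T**2 = (-2 + T**2 - 3*T)*T**2 = T**2*(-2 + T**2 - 3*T))
-142*(D(-2) + 75) = -142*((-2)**2*(-2 + (-2)**2 - 3*(-2)) + 75) = -142*(4*(-2 + 4 + 6) + 75) = -142*(4*8 + 75) = -142*(32 + 75) = -142*107 = -15194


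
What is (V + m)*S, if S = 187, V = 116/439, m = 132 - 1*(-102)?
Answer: 19231454/439 ≈ 43807.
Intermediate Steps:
m = 234 (m = 132 + 102 = 234)
V = 116/439 (V = 116*(1/439) = 116/439 ≈ 0.26424)
(V + m)*S = (116/439 + 234)*187 = (102842/439)*187 = 19231454/439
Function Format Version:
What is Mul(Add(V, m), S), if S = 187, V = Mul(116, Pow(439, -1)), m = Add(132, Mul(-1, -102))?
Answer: Rational(19231454, 439) ≈ 43807.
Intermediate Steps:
m = 234 (m = Add(132, 102) = 234)
V = Rational(116, 439) (V = Mul(116, Rational(1, 439)) = Rational(116, 439) ≈ 0.26424)
Mul(Add(V, m), S) = Mul(Add(Rational(116, 439), 234), 187) = Mul(Rational(102842, 439), 187) = Rational(19231454, 439)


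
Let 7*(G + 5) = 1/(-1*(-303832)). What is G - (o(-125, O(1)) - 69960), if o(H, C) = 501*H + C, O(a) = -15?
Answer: 282006228281/2126824 ≈ 1.3260e+5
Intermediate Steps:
o(H, C) = C + 501*H
G = -10634119/2126824 (G = -5 + 1/(7*((-1*(-303832)))) = -5 + (1/7)/303832 = -5 + (1/7)*(1/303832) = -5 + 1/2126824 = -10634119/2126824 ≈ -5.0000)
G - (o(-125, O(1)) - 69960) = -10634119/2126824 - ((-15 + 501*(-125)) - 69960) = -10634119/2126824 - ((-15 - 62625) - 69960) = -10634119/2126824 - (-62640 - 69960) = -10634119/2126824 - 1*(-132600) = -10634119/2126824 + 132600 = 282006228281/2126824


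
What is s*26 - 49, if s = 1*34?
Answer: 835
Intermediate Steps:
s = 34
s*26 - 49 = 34*26 - 49 = 884 - 49 = 835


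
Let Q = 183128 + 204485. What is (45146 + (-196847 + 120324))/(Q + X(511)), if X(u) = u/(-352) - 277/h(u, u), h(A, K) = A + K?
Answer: -5643843744/69720415663 ≈ -0.080950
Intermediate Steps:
Q = 387613
X(u) = -277/(2*u) - u/352 (X(u) = u/(-352) - 277/(u + u) = u*(-1/352) - 277*1/(2*u) = -u/352 - 277/(2*u) = -277/(2*u) - u/352)
(45146 + (-196847 + 120324))/(Q + X(511)) = (45146 + (-196847 + 120324))/(387613 + (1/352)*(-48752 - 1*511²)/511) = (45146 - 76523)/(387613 + (1/352)*(1/511)*(-48752 - 1*261121)) = -31377/(387613 + (1/352)*(1/511)*(-48752 - 261121)) = -31377/(387613 + (1/352)*(1/511)*(-309873)) = -31377/(387613 - 309873/179872) = -31377/69720415663/179872 = -31377*179872/69720415663 = -5643843744/69720415663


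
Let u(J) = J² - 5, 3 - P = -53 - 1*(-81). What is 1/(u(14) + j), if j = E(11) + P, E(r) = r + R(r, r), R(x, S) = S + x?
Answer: 1/199 ≈ 0.0050251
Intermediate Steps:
E(r) = 3*r (E(r) = r + (r + r) = r + 2*r = 3*r)
P = -25 (P = 3 - (-53 - 1*(-81)) = 3 - (-53 + 81) = 3 - 1*28 = 3 - 28 = -25)
u(J) = -5 + J²
j = 8 (j = 3*11 - 25 = 33 - 25 = 8)
1/(u(14) + j) = 1/((-5 + 14²) + 8) = 1/((-5 + 196) + 8) = 1/(191 + 8) = 1/199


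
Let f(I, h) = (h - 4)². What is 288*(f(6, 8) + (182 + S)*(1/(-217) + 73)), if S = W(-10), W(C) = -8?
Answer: 794774016/217 ≈ 3.6626e+6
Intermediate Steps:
f(I, h) = (-4 + h)²
S = -8
288*(f(6, 8) + (182 + S)*(1/(-217) + 73)) = 288*((-4 + 8)² + (182 - 8)*(1/(-217) + 73)) = 288*(4² + 174*(-1/217 + 73)) = 288*(16 + 174*(15840/217)) = 288*(16 + 2756160/217) = 288*(2759632/217) = 794774016/217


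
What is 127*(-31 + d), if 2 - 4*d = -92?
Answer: -1905/2 ≈ -952.50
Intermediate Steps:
d = 47/2 (d = 1/2 - 1/4*(-92) = 1/2 + 23 = 47/2 ≈ 23.500)
127*(-31 + d) = 127*(-31 + 47/2) = 127*(-15/2) = -1905/2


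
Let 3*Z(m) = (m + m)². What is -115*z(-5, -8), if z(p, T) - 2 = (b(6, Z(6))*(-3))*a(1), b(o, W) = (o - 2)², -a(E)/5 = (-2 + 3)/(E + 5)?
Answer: -4830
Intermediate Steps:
Z(m) = 4*m²/3 (Z(m) = (m + m)²/3 = (2*m)²/3 = (4*m²)/3 = 4*m²/3)
a(E) = -5/(5 + E) (a(E) = -5*(-2 + 3)/(E + 5) = -5/(5 + E))
b(o, W) = (-2 + o)²
z(p, T) = 42 (z(p, T) = 2 + ((-2 + 6)²*(-3))*(-5/(5 + 1)) = 2 + (4²*(-3))*(-5/6) = 2 + (16*(-3))*(-5*⅙) = 2 - 48*(-⅚) = 2 + 40 = 42)
-115*z(-5, -8) = -115*42 = -4830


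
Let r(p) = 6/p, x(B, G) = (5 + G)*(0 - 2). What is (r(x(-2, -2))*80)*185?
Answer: -14800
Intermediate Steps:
x(B, G) = -10 - 2*G (x(B, G) = (5 + G)*(-2) = -10 - 2*G)
(r(x(-2, -2))*80)*185 = ((6/(-10 - 2*(-2)))*80)*185 = ((6/(-10 + 4))*80)*185 = ((6/(-6))*80)*185 = ((6*(-⅙))*80)*185 = -1*80*185 = -80*185 = -14800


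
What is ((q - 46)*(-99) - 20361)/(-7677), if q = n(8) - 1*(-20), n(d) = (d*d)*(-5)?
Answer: -4631/2559 ≈ -1.8097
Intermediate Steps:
n(d) = -5*d² (n(d) = d²*(-5) = -5*d²)
q = -300 (q = -5*8² - 1*(-20) = -5*64 + 20 = -320 + 20 = -300)
((q - 46)*(-99) - 20361)/(-7677) = ((-300 - 46)*(-99) - 20361)/(-7677) = (-346*(-99) - 20361)*(-1/7677) = (34254 - 20361)*(-1/7677) = 13893*(-1/7677) = -4631/2559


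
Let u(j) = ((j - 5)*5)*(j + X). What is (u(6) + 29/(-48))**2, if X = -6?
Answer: 841/2304 ≈ 0.36502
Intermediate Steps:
u(j) = (-25 + 5*j)*(-6 + j) (u(j) = ((j - 5)*5)*(j - 6) = ((-5 + j)*5)*(-6 + j) = (-25 + 5*j)*(-6 + j))
(u(6) + 29/(-48))**2 = ((150 - 55*6 + 5*6**2) + 29/(-48))**2 = ((150 - 330 + 5*36) + 29*(-1/48))**2 = ((150 - 330 + 180) - 29/48)**2 = (0 - 29/48)**2 = (-29/48)**2 = 841/2304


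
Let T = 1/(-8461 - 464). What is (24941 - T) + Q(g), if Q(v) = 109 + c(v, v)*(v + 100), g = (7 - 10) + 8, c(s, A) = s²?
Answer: 246999376/8925 ≈ 27675.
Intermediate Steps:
T = -1/8925 (T = 1/(-8925) = -1/8925 ≈ -0.00011204)
g = 5 (g = -3 + 8 = 5)
Q(v) = 109 + v²*(100 + v) (Q(v) = 109 + v²*(v + 100) = 109 + v²*(100 + v))
(24941 - T) + Q(g) = (24941 - 1*(-1/8925)) + (109 + 5³ + 100*5²) = (24941 + 1/8925) + (109 + 125 + 100*25) = 222598426/8925 + (109 + 125 + 2500) = 222598426/8925 + 2734 = 246999376/8925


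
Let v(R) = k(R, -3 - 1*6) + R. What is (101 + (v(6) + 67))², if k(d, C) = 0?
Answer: 30276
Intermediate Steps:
v(R) = R (v(R) = 0 + R = R)
(101 + (v(6) + 67))² = (101 + (6 + 67))² = (101 + 73)² = 174² = 30276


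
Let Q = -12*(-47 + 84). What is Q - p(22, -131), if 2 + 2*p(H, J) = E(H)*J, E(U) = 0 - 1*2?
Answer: -574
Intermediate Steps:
E(U) = -2 (E(U) = 0 - 2 = -2)
p(H, J) = -1 - J (p(H, J) = -1 + (-2*J)/2 = -1 - J)
Q = -444 (Q = -12*37 = -444)
Q - p(22, -131) = -444 - (-1 - 1*(-131)) = -444 - (-1 + 131) = -444 - 1*130 = -444 - 130 = -574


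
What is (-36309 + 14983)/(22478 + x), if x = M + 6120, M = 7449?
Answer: -21326/36047 ≈ -0.59162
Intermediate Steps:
x = 13569 (x = 7449 + 6120 = 13569)
(-36309 + 14983)/(22478 + x) = (-36309 + 14983)/(22478 + 13569) = -21326/36047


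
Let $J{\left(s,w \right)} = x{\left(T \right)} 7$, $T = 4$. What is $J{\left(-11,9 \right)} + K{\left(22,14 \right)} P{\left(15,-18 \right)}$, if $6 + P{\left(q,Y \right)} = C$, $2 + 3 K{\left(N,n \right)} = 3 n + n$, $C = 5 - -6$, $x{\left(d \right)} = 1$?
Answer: $97$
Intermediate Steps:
$C = 11$ ($C = 5 + 6 = 11$)
$K{\left(N,n \right)} = - \frac{2}{3} + \frac{4 n}{3}$ ($K{\left(N,n \right)} = - \frac{2}{3} + \frac{3 n + n}{3} = - \frac{2}{3} + \frac{4 n}{3}$)
$J{\left(s,w \right)} = 7$ ($J{\left(s,w \right)} = 1 \cdot 7 = 7$)
$P{\left(q,Y \right)} = 5$ ($P{\left(q,Y \right)} = -6 + 11 = 5$)
$J{\left(-11,9 \right)} + K{\left(22,14 \right)} P{\left(15,-18 \right)} = 7 + \left(- \frac{2}{3} + \frac{4}{3} \cdot 14\right) 5 = 7 + \left(- \frac{2}{3} + \frac{56}{3}\right) 5 = 7 + 18 \cdot 5 = 7 + 90 = 97$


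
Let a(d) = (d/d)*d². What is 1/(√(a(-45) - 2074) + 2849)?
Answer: 407/1159550 - I/1159550 ≈ 0.000351 - 8.624e-7*I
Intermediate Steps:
a(d) = d² (a(d) = 1*d² = d²)
1/(√(a(-45) - 2074) + 2849) = 1/(√((-45)² - 2074) + 2849) = 1/(√(2025 - 2074) + 2849) = 1/(√(-49) + 2849) = 1/(7*I + 2849) = 1/(2849 + 7*I) = (2849 - 7*I)/8116850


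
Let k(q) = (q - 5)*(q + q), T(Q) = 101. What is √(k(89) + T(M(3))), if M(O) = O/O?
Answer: √15053 ≈ 122.69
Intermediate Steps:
M(O) = 1
k(q) = 2*q*(-5 + q) (k(q) = (-5 + q)*(2*q) = 2*q*(-5 + q))
√(k(89) + T(M(3))) = √(2*89*(-5 + 89) + 101) = √(2*89*84 + 101) = √(14952 + 101) = √15053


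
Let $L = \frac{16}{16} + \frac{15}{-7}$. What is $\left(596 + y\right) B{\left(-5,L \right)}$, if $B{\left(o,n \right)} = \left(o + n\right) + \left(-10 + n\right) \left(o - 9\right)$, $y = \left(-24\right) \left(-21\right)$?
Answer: $\frac{1153900}{7} \approx 1.6484 \cdot 10^{5}$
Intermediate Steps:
$L = - \frac{8}{7}$ ($L = 16 \cdot \frac{1}{16} + 15 \left(- \frac{1}{7}\right) = 1 - \frac{15}{7} = - \frac{8}{7} \approx -1.1429$)
$y = 504$
$B{\left(o,n \right)} = n + o + \left(-10 + n\right) \left(-9 + o\right)$ ($B{\left(o,n \right)} = \left(n + o\right) + \left(-10 + n\right) \left(-9 + o\right) = n + o + \left(-10 + n\right) \left(-9 + o\right)$)
$\left(596 + y\right) B{\left(-5,L \right)} = \left(596 + 504\right) \left(90 - -45 - - \frac{64}{7} - - \frac{40}{7}\right) = 1100 \left(90 + 45 + \frac{64}{7} + \frac{40}{7}\right) = 1100 \cdot \frac{1049}{7} = \frac{1153900}{7}$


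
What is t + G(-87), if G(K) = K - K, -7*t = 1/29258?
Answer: -1/204806 ≈ -4.8827e-6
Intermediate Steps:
t = -1/204806 (t = -⅐/29258 = -⅐*1/29258 = -1/204806 ≈ -4.8827e-6)
G(K) = 0
t + G(-87) = -1/204806 + 0 = -1/204806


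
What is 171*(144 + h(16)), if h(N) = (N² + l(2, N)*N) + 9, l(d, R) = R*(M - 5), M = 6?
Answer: 113715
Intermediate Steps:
l(d, R) = R (l(d, R) = R*(6 - 5) = R*1 = R)
h(N) = 9 + 2*N² (h(N) = (N² + N*N) + 9 = (N² + N²) + 9 = 2*N² + 9 = 9 + 2*N²)
171*(144 + h(16)) = 171*(144 + (9 + 2*16²)) = 171*(144 + (9 + 2*256)) = 171*(144 + (9 + 512)) = 171*(144 + 521) = 171*665 = 113715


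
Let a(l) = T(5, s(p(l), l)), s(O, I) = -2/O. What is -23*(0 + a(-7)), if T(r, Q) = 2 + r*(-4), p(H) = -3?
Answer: 414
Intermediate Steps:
T(r, Q) = 2 - 4*r
a(l) = -18 (a(l) = 2 - 4*5 = 2 - 20 = -18)
-23*(0 + a(-7)) = -23*(0 - 18) = -23*(-18) = 414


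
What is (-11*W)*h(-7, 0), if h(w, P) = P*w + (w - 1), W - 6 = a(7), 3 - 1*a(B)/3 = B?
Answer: -528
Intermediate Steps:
a(B) = 9 - 3*B
W = -6 (W = 6 + (9 - 3*7) = 6 + (9 - 21) = 6 - 12 = -6)
h(w, P) = -1 + w + P*w (h(w, P) = P*w + (-1 + w) = -1 + w + P*w)
(-11*W)*h(-7, 0) = (-11*(-6))*(-1 - 7 + 0*(-7)) = 66*(-1 - 7 + 0) = 66*(-8) = -528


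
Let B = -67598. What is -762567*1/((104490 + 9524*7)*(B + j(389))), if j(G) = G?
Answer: 19553/294957898 ≈ 6.6291e-5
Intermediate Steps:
-762567*1/((104490 + 9524*7)*(B + j(389))) = -762567*1/((-67598 + 389)*(104490 + 9524*7)) = -762567*(-1/(67209*(104490 + 66668))) = -762567/(171158*(-67209)) = -762567/(-11503358022) = -762567*(-1/11503358022) = 19553/294957898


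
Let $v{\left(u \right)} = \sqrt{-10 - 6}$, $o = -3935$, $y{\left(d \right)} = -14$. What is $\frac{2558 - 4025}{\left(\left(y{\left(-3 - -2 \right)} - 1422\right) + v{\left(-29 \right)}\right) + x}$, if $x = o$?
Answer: $\frac{7879257}{28847657} + \frac{5868 i}{28847657} \approx 0.27313 + 0.00020341 i$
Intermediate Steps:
$v{\left(u \right)} = 4 i$ ($v{\left(u \right)} = \sqrt{-16} = 4 i$)
$x = -3935$
$\frac{2558 - 4025}{\left(\left(y{\left(-3 - -2 \right)} - 1422\right) + v{\left(-29 \right)}\right) + x} = \frac{2558 - 4025}{\left(\left(-14 - 1422\right) + 4 i\right) - 3935} = - \frac{1467}{\left(-1436 + 4 i\right) - 3935} = - \frac{1467}{-5371 + 4 i} = - 1467 \frac{-5371 - 4 i}{28847657} = - \frac{1467 \left(-5371 - 4 i\right)}{28847657}$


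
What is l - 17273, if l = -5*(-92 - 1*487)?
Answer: -14378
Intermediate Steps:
l = 2895 (l = -5*(-92 - 487) = -5*(-579) = 2895)
l - 17273 = 2895 - 17273 = -14378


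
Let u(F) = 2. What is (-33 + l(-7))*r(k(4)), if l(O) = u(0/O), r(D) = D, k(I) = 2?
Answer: -62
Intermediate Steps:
l(O) = 2
(-33 + l(-7))*r(k(4)) = (-33 + 2)*2 = -31*2 = -62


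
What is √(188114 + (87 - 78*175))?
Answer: √174551 ≈ 417.79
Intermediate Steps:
√(188114 + (87 - 78*175)) = √(188114 + (87 - 13650)) = √(188114 - 13563) = √174551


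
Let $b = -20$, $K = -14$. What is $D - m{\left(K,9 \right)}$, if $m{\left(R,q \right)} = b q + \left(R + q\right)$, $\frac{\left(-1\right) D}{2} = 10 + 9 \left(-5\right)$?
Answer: $255$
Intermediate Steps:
$D = 70$ ($D = - 2 \left(10 + 9 \left(-5\right)\right) = - 2 \left(10 - 45\right) = \left(-2\right) \left(-35\right) = 70$)
$m{\left(R,q \right)} = R - 19 q$ ($m{\left(R,q \right)} = - 20 q + \left(R + q\right) = R - 19 q$)
$D - m{\left(K,9 \right)} = 70 - \left(-14 - 171\right) = 70 - -185 = 70 + 185 = 255$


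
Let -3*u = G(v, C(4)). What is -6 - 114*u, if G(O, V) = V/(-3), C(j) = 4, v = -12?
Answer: -170/3 ≈ -56.667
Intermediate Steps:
G(O, V) = -V/3 (G(O, V) = V*(-⅓) = -V/3)
u = 4/9 (u = -(-1)*4/9 = -⅓*(-4/3) = 4/9 ≈ 0.44444)
-6 - 114*u = -6 - 114*4/9 = -6 - 152/3 = -170/3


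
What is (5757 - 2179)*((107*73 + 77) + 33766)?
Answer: 149038012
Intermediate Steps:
(5757 - 2179)*((107*73 + 77) + 33766) = 3578*((7811 + 77) + 33766) = 3578*(7888 + 33766) = 3578*41654 = 149038012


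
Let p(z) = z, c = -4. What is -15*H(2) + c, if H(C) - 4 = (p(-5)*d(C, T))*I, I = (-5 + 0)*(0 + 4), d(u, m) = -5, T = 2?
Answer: 7436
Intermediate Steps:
I = -20 (I = -5*4 = -20)
H(C) = -496 (H(C) = 4 - 5*(-5)*(-20) = 4 + 25*(-20) = 4 - 500 = -496)
-15*H(2) + c = -15*(-496) - 4 = 7440 - 4 = 7436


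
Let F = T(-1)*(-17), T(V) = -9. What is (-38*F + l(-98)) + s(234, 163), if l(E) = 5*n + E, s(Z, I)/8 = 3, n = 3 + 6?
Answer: -5843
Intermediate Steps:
n = 9
s(Z, I) = 24 (s(Z, I) = 8*3 = 24)
F = 153 (F = -9*(-17) = 153)
l(E) = 45 + E (l(E) = 5*9 + E = 45 + E)
(-38*F + l(-98)) + s(234, 163) = (-38*153 + (45 - 98)) + 24 = (-5814 - 53) + 24 = -5867 + 24 = -5843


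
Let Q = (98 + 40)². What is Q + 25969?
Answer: 45013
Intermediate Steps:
Q = 19044 (Q = 138² = 19044)
Q + 25969 = 19044 + 25969 = 45013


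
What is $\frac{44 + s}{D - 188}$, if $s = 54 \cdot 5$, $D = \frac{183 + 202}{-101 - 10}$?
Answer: $- \frac{34854}{21253} \approx -1.64$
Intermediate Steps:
$D = - \frac{385}{111}$ ($D = \frac{385}{-111} = 385 \left(- \frac{1}{111}\right) = - \frac{385}{111} \approx -3.4685$)
$s = 270$
$\frac{44 + s}{D - 188} = \frac{44 + 270}{- \frac{385}{111} - 188} = \frac{314}{- \frac{21253}{111}} = 314 \left(- \frac{111}{21253}\right) = - \frac{34854}{21253}$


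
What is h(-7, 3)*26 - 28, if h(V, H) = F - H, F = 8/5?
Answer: -322/5 ≈ -64.400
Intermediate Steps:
F = 8/5 (F = 8*(1/5) = 8/5 ≈ 1.6000)
h(V, H) = 8/5 - H
h(-7, 3)*26 - 28 = (8/5 - 1*3)*26 - 28 = (8/5 - 3)*26 - 28 = -7/5*26 - 28 = -182/5 - 28 = -322/5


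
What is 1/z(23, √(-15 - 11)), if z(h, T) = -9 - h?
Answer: -1/32 ≈ -0.031250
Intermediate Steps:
1/z(23, √(-15 - 11)) = 1/(-9 - 1*23) = 1/(-9 - 23) = 1/(-32) = -1/32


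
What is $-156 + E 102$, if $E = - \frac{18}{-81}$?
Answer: $- \frac{400}{3} \approx -133.33$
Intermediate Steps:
$E = \frac{2}{9}$ ($E = \left(-18\right) \left(- \frac{1}{81}\right) = \frac{2}{9} \approx 0.22222$)
$-156 + E 102 = -156 + \frac{2}{9} \cdot 102 = -156 + \frac{68}{3} = - \frac{400}{3}$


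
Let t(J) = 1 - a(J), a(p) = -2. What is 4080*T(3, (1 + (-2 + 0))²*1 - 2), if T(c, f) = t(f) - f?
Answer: 16320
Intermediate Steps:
t(J) = 3 (t(J) = 1 - 1*(-2) = 1 + 2 = 3)
T(c, f) = 3 - f
4080*T(3, (1 + (-2 + 0))²*1 - 2) = 4080*(3 - ((1 + (-2 + 0))²*1 - 2)) = 4080*(3 - ((1 - 2)²*1 - 2)) = 4080*(3 - ((-1)²*1 - 2)) = 4080*(3 - (1*1 - 2)) = 4080*(3 - (1 - 2)) = 4080*(3 - 1*(-1)) = 4080*(3 + 1) = 4080*4 = 16320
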